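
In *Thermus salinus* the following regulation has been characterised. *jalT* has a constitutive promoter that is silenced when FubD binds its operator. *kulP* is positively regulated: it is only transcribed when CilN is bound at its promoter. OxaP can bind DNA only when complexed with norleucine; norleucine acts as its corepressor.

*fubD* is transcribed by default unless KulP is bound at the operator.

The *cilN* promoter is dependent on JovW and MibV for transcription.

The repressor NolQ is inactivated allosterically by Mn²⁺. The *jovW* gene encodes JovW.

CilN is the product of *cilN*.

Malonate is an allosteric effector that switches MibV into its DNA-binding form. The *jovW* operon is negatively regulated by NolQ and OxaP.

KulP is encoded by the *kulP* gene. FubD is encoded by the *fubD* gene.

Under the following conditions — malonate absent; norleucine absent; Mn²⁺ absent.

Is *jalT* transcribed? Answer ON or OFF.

Mn²⁺ is absent, so NolQ is active.
Norleucine is absent, so OxaP is inactive.
With repressor NolQ bound, *jovW* is not transcribed.
So JovW is not produced.
Malonate is absent, so MibV is inactive.
Required activator JovW is absent, so *cilN* is not transcribed.
So CilN is not produced.
Required activator CilN is absent, so *kulP* is not transcribed.
So KulP is not produced.
With no repressor bound, *fubD* is transcribed.
So FubD is produced and active.
With repressor FubD bound, *jalT* is not transcribed.

OFF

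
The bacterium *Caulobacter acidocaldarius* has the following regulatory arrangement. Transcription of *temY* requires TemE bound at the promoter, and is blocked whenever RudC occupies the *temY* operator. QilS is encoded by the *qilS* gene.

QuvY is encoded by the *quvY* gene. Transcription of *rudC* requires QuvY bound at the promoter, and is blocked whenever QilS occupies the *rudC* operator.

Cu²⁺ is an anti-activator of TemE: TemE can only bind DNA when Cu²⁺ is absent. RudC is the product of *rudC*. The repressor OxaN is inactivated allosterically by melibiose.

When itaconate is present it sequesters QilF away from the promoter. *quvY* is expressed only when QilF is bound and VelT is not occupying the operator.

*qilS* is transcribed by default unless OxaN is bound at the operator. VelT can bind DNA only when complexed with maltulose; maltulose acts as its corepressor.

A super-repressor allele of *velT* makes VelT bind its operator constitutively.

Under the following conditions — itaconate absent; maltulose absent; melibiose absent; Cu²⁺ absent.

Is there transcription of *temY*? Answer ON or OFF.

Cu²⁺ is absent, so TemE is active.
Melibiose is absent, so OxaN is active.
With repressor OxaN bound, *qilS* is not transcribed.
So QilS is not produced.
VelT is constitutively active in this strain.
Itaconate is absent, so QilF is active.
With repressor VelT bound, *quvY* is not transcribed.
So QuvY is not produced.
Required activator QuvY is absent, so *rudC* is not transcribed.
So RudC is not produced.
No repressor is bound and TemE is active, so *temY* is transcribed.

ON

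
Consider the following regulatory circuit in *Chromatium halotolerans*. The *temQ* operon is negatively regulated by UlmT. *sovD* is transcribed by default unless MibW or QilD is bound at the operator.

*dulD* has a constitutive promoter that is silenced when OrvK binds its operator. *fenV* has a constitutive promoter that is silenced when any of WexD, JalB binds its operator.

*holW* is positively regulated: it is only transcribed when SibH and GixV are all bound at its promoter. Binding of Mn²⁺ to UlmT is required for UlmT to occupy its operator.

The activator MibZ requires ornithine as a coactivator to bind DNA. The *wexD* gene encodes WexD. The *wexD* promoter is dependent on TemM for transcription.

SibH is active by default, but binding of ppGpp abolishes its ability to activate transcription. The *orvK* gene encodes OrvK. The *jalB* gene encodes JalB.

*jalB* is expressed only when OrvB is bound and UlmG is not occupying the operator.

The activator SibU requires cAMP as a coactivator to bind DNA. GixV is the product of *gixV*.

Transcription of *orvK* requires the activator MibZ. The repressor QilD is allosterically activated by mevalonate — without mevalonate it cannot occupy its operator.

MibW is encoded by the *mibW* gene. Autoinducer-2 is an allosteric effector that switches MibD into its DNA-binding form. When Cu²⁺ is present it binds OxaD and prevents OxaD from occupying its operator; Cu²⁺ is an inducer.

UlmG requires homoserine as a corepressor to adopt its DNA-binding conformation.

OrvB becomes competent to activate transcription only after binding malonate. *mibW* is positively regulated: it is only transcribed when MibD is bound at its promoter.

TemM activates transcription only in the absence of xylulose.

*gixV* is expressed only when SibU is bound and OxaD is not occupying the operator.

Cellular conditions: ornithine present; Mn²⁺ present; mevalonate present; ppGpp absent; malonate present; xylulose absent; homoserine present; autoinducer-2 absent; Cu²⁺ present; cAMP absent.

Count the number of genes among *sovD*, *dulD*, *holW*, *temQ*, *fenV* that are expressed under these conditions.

0

Autoinducer-2 is absent, so MibD is inactive.
Required activator MibD is absent, so *mibW* is not transcribed.
So MibW is not produced.
Mevalonate is present, so QilD is active.
With repressor QilD bound, *sovD* is not transcribed.
→ *sovD* is OFF.
Ornithine is present, so MibZ is active.
No repressor is bound and MibZ is active, so *orvK* is transcribed.
So OrvK is produced and active.
With repressor OrvK bound, *dulD* is not transcribed.
→ *dulD* is OFF.
ppGpp is absent, so SibH is active.
Cu²⁺ is present, so OxaD is inactive.
cAMP is absent, so SibU is inactive.
Required activator SibU is absent, so *gixV* is not transcribed.
So GixV is not produced.
Required activator GixV is absent, so *holW* is not transcribed.
→ *holW* is OFF.
Mn²⁺ is present, so UlmT is active.
With repressor UlmT bound, *temQ* is not transcribed.
→ *temQ* is OFF.
Xylulose is absent, so TemM is active.
No repressor is bound and TemM is active, so *wexD* is transcribed.
So WexD is produced and active.
Malonate is present, so OrvB is active.
Homoserine is present, so UlmG is active.
With repressor UlmG bound, *jalB* is not transcribed.
So JalB is not produced.
With repressor WexD bound, *fenV* is not transcribed.
→ *fenV* is OFF.
0 of the 5 genes are transcribed.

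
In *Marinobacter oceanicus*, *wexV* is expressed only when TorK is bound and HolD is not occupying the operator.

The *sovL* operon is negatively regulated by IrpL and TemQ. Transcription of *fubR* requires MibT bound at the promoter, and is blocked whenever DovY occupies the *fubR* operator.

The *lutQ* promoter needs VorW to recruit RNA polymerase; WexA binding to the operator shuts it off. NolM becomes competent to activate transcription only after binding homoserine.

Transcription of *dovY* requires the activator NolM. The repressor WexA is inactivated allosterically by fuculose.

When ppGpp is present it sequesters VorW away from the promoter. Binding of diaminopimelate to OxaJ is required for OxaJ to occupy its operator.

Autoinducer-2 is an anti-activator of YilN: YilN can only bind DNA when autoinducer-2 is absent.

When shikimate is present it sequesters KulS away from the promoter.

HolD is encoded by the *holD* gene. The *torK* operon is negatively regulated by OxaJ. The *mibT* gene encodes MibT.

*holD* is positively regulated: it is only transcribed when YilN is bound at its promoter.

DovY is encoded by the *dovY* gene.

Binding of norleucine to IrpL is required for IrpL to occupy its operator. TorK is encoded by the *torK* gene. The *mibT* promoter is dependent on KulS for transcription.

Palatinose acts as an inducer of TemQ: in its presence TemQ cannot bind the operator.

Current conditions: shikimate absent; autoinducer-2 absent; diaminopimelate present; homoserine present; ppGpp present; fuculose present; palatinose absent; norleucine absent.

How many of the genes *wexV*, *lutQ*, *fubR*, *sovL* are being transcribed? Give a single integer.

0

Autoinducer-2 is absent, so YilN is active.
No repressor is bound and YilN is active, so *holD* is transcribed.
So HolD is produced and active.
Diaminopimelate is present, so OxaJ is active.
With repressor OxaJ bound, *torK* is not transcribed.
So TorK is not produced.
With repressor HolD bound, *wexV* is not transcribed.
→ *wexV* is OFF.
ppGpp is present, so VorW is inactive.
Fuculose is present, so WexA is inactive.
Required activator VorW is absent, so *lutQ* is not transcribed.
→ *lutQ* is OFF.
Shikimate is absent, so KulS is active.
No repressor is bound and KulS is active, so *mibT* is transcribed.
So MibT is produced and active.
Homoserine is present, so NolM is active.
No repressor is bound and NolM is active, so *dovY* is transcribed.
So DovY is produced and active.
With repressor DovY bound, *fubR* is not transcribed.
→ *fubR* is OFF.
Norleucine is absent, so IrpL is inactive.
Palatinose is absent, so TemQ is active.
With repressor TemQ bound, *sovL* is not transcribed.
→ *sovL* is OFF.
0 of the 4 genes are transcribed.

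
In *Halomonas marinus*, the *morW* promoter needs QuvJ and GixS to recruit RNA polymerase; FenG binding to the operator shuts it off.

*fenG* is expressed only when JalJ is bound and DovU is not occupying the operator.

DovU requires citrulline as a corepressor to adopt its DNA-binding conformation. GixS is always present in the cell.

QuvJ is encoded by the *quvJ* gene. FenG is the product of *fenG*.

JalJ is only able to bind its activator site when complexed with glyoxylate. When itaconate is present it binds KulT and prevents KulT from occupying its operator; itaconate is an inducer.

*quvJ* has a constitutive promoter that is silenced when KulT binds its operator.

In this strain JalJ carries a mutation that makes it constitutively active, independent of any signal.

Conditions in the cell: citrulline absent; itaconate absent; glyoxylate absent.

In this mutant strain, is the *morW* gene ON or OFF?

Itaconate is absent, so KulT is active.
With repressor KulT bound, *quvJ* is not transcribed.
So QuvJ is not produced.
GixS is produced constitutively and is active.
Citrulline is absent, so DovU is inactive.
JalJ is constitutively active in this strain.
No repressor is bound and JalJ is active, so *fenG* is transcribed.
So FenG is produced and active.
With repressor FenG bound, *morW* is not transcribed.

OFF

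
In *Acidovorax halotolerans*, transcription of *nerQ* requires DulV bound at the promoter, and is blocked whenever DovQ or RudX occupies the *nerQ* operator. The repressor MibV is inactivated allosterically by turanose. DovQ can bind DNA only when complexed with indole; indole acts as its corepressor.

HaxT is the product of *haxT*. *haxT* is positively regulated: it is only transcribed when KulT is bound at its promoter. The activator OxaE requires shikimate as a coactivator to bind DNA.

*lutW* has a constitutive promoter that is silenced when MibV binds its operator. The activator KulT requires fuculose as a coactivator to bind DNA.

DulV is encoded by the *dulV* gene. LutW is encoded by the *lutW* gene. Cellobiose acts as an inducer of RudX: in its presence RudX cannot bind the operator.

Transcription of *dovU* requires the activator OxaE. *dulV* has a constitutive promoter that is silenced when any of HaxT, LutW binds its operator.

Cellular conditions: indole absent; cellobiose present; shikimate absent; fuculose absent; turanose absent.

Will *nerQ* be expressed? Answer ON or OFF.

Indole is absent, so DovQ is inactive.
Cellobiose is present, so RudX is inactive.
Fuculose is absent, so KulT is inactive.
Required activator KulT is absent, so *haxT* is not transcribed.
So HaxT is not produced.
Turanose is absent, so MibV is active.
With repressor MibV bound, *lutW* is not transcribed.
So LutW is not produced.
With no repressor bound, *dulV* is transcribed.
So DulV is produced and active.
No repressor is bound and DulV is active, so *nerQ* is transcribed.

ON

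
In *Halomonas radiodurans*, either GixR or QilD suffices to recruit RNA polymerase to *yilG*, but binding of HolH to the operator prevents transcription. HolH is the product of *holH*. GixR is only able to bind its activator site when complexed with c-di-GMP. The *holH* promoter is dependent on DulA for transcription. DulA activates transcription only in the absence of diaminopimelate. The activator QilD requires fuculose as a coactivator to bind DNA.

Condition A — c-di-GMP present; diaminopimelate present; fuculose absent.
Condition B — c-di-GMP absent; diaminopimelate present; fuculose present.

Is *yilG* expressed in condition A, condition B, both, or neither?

both

Condition A:
c-di-GMP is present, so GixR is active.
Diaminopimelate is present, so DulA is inactive.
Required activator DulA is absent, so *holH* is not transcribed.
So HolH is not produced.
Fuculose is absent, so QilD is inactive.
Activator GixR is present, so *yilG* is transcribed.
→ *yilG* is ON in A.
Condition B:
c-di-GMP is absent, so GixR is inactive.
Diaminopimelate is present, so DulA is inactive.
Required activator DulA is absent, so *holH* is not transcribed.
So HolH is not produced.
Fuculose is present, so QilD is active.
Activator QilD is present, so *yilG* is transcribed.
→ *yilG* is ON in B.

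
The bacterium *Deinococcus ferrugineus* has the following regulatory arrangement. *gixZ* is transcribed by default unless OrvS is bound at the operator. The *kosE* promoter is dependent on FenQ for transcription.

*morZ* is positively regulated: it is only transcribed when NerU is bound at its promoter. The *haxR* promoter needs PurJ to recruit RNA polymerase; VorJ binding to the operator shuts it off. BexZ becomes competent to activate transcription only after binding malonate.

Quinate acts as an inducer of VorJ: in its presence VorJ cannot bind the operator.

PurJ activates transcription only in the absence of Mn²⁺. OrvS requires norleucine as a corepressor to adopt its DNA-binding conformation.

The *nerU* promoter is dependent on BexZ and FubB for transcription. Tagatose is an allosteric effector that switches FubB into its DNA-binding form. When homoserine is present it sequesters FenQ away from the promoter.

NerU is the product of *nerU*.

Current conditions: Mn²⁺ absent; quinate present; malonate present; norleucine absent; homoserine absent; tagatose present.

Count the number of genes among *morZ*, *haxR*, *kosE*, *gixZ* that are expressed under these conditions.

4

Malonate is present, so BexZ is active.
Tagatose is present, so FubB is active.
No repressor is bound and BexZ and FubB are active, so *nerU* is transcribed.
So NerU is produced and active.
No repressor is bound and NerU is active, so *morZ* is transcribed.
→ *morZ* is ON.
Mn²⁺ is absent, so PurJ is active.
Quinate is present, so VorJ is inactive.
No repressor is bound and PurJ is active, so *haxR* is transcribed.
→ *haxR* is ON.
Homoserine is absent, so FenQ is active.
No repressor is bound and FenQ is active, so *kosE* is transcribed.
→ *kosE* is ON.
Norleucine is absent, so OrvS is inactive.
With no repressor bound, *gixZ* is transcribed.
→ *gixZ* is ON.
4 of the 4 genes are transcribed.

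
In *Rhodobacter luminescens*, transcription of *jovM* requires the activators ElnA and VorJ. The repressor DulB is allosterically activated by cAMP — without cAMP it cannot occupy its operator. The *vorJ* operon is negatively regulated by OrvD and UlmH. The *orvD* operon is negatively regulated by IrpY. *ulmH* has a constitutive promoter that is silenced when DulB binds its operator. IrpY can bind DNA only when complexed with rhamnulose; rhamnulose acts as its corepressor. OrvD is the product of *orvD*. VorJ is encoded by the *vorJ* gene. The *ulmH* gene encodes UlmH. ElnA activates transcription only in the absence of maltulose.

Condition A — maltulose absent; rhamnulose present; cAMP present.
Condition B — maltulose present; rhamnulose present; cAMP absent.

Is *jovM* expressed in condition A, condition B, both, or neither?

Condition A:
Maltulose is absent, so ElnA is active.
Rhamnulose is present, so IrpY is active.
With repressor IrpY bound, *orvD* is not transcribed.
So OrvD is not produced.
cAMP is present, so DulB is active.
With repressor DulB bound, *ulmH* is not transcribed.
So UlmH is not produced.
With no repressor bound, *vorJ* is transcribed.
So VorJ is produced and active.
No repressor is bound and ElnA and VorJ are active, so *jovM* is transcribed.
→ *jovM* is ON in A.
Condition B:
Maltulose is present, so ElnA is inactive.
Rhamnulose is present, so IrpY is active.
With repressor IrpY bound, *orvD* is not transcribed.
So OrvD is not produced.
cAMP is absent, so DulB is inactive.
With no repressor bound, *ulmH* is transcribed.
So UlmH is produced and active.
With repressor UlmH bound, *vorJ* is not transcribed.
So VorJ is not produced.
Required activator ElnA is absent, so *jovM* is not transcribed.
→ *jovM* is OFF in B.

A only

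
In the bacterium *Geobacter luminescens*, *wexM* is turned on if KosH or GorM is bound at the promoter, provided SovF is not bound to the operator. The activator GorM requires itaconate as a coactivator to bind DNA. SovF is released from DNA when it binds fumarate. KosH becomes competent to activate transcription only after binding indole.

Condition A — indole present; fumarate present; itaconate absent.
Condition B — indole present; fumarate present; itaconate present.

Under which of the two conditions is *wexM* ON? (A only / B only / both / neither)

Condition A:
Indole is present, so KosH is active.
Fumarate is present, so SovF is inactive.
Itaconate is absent, so GorM is inactive.
Activator KosH is present, so *wexM* is transcribed.
→ *wexM* is ON in A.
Condition B:
Indole is present, so KosH is active.
Fumarate is present, so SovF is inactive.
Itaconate is present, so GorM is active.
Activator KosH is present, so *wexM* is transcribed.
→ *wexM* is ON in B.

both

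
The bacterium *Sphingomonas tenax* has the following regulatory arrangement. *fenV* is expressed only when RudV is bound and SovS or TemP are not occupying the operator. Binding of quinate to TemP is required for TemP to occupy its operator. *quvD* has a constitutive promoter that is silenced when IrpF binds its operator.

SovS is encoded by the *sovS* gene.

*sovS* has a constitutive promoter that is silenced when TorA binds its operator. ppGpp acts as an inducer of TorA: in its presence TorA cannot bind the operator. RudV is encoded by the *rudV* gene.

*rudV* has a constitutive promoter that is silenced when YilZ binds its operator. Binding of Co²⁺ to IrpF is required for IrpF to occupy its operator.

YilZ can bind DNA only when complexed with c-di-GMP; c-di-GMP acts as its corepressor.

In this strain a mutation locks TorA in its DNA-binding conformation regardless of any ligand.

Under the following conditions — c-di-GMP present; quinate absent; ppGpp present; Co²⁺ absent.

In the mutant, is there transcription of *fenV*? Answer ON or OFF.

TorA is constitutively active in this strain.
With repressor TorA bound, *sovS* is not transcribed.
So SovS is not produced.
c-di-GMP is present, so YilZ is active.
With repressor YilZ bound, *rudV* is not transcribed.
So RudV is not produced.
Quinate is absent, so TemP is inactive.
Required activator RudV is absent, so *fenV* is not transcribed.

OFF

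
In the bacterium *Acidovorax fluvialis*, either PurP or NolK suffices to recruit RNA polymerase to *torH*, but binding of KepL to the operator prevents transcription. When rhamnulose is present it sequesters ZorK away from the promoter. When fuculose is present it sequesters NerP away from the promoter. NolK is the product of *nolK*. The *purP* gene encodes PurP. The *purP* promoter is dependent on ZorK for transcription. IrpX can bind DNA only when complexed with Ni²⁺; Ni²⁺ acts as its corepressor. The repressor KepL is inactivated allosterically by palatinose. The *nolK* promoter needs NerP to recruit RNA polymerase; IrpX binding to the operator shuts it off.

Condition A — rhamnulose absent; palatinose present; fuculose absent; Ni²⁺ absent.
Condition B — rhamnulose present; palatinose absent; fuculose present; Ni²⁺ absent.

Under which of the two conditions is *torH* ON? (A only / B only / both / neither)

Condition A:
Rhamnulose is absent, so ZorK is active.
No repressor is bound and ZorK is active, so *purP* is transcribed.
So PurP is produced and active.
Palatinose is present, so KepL is inactive.
Fuculose is absent, so NerP is active.
Ni²⁺ is absent, so IrpX is inactive.
No repressor is bound and NerP is active, so *nolK* is transcribed.
So NolK is produced and active.
Activator PurP is present, so *torH* is transcribed.
→ *torH* is ON in A.
Condition B:
Rhamnulose is present, so ZorK is inactive.
Required activator ZorK is absent, so *purP* is not transcribed.
So PurP is not produced.
Palatinose is absent, so KepL is active.
Fuculose is present, so NerP is inactive.
Ni²⁺ is absent, so IrpX is inactive.
Required activator NerP is absent, so *nolK* is not transcribed.
So NolK is not produced.
With repressor KepL bound, *torH* is not transcribed.
→ *torH* is OFF in B.

A only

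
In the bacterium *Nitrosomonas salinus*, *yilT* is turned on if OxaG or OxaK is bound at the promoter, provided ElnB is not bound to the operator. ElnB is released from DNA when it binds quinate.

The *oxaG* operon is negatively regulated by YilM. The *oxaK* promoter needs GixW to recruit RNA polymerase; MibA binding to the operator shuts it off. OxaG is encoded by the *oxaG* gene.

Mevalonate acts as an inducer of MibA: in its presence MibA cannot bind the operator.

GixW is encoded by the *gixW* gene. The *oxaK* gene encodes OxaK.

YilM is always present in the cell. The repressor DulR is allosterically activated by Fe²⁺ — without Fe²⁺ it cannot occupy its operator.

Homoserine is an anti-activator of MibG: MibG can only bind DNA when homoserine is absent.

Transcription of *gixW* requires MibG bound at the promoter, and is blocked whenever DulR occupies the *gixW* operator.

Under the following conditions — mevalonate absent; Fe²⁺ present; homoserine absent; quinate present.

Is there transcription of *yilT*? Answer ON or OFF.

OFF

YilM is produced constitutively and is active.
With repressor YilM bound, *oxaG* is not transcribed.
So OxaG is not produced.
Quinate is present, so ElnB is inactive.
Mevalonate is absent, so MibA is active.
Homoserine is absent, so MibG is active.
Fe²⁺ is present, so DulR is active.
With repressor DulR bound, *gixW* is not transcribed.
So GixW is not produced.
With repressor MibA bound, *oxaK* is not transcribed.
So OxaK is not produced.
No activator is available at the *yilT* promoter, so *yilT* is not transcribed.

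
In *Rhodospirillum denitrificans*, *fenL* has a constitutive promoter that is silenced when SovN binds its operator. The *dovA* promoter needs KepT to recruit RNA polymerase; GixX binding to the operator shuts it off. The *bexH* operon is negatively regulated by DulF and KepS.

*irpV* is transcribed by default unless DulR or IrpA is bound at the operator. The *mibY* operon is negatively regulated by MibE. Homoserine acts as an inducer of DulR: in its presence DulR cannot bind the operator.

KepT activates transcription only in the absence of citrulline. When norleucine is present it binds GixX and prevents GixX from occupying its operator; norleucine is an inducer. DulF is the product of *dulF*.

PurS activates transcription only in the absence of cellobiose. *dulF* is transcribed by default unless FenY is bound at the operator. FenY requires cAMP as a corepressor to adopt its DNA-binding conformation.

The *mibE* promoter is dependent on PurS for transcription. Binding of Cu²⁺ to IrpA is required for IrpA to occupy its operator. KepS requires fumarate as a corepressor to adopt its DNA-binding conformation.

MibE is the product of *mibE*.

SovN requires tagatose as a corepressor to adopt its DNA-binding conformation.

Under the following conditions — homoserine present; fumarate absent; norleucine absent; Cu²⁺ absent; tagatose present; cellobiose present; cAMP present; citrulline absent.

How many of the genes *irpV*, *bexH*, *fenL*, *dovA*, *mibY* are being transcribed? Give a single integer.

Homoserine is present, so DulR is inactive.
Cu²⁺ is absent, so IrpA is inactive.
With no repressor bound, *irpV* is transcribed.
→ *irpV* is ON.
cAMP is present, so FenY is active.
With repressor FenY bound, *dulF* is not transcribed.
So DulF is not produced.
Fumarate is absent, so KepS is inactive.
With no repressor bound, *bexH* is transcribed.
→ *bexH* is ON.
Tagatose is present, so SovN is active.
With repressor SovN bound, *fenL* is not transcribed.
→ *fenL* is OFF.
Citrulline is absent, so KepT is active.
Norleucine is absent, so GixX is active.
With repressor GixX bound, *dovA* is not transcribed.
→ *dovA* is OFF.
Cellobiose is present, so PurS is inactive.
Required activator PurS is absent, so *mibE* is not transcribed.
So MibE is not produced.
With no repressor bound, *mibY* is transcribed.
→ *mibY* is ON.
3 of the 5 genes are transcribed.

3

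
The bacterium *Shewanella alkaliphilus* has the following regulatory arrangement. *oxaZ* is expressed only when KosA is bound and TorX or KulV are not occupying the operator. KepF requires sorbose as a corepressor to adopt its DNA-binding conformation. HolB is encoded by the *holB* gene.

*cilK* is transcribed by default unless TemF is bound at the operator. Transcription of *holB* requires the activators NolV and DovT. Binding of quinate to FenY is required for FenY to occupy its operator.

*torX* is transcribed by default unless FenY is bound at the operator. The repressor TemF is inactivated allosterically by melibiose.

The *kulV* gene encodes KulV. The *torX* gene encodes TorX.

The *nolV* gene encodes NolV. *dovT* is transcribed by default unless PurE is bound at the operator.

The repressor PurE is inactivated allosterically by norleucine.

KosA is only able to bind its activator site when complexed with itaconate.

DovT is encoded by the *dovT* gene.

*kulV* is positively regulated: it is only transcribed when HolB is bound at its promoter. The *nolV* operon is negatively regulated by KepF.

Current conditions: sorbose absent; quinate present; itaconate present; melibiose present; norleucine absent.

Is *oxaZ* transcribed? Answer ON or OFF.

ON

Quinate is present, so FenY is active.
With repressor FenY bound, *torX* is not transcribed.
So TorX is not produced.
Itaconate is present, so KosA is active.
Sorbose is absent, so KepF is inactive.
With no repressor bound, *nolV* is transcribed.
So NolV is produced and active.
Norleucine is absent, so PurE is active.
With repressor PurE bound, *dovT* is not transcribed.
So DovT is not produced.
Required activator DovT is absent, so *holB* is not transcribed.
So HolB is not produced.
Required activator HolB is absent, so *kulV* is not transcribed.
So KulV is not produced.
No repressor is bound and KosA is active, so *oxaZ* is transcribed.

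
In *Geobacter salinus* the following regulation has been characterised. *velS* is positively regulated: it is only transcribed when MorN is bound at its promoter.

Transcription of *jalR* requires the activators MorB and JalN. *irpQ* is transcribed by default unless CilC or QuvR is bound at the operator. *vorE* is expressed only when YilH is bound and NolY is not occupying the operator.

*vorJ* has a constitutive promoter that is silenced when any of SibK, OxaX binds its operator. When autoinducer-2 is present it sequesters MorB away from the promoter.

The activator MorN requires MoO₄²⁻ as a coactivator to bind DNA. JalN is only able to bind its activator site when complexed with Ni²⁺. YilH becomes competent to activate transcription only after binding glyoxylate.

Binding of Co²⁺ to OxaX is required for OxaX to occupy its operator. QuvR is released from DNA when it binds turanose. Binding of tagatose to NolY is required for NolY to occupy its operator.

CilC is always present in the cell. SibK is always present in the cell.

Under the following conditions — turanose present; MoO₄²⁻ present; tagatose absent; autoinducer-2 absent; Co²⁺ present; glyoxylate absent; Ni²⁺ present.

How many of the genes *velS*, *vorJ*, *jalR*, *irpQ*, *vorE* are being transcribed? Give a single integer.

2

MoO₄²⁻ is present, so MorN is active.
No repressor is bound and MorN is active, so *velS* is transcribed.
→ *velS* is ON.
SibK is produced constitutively and is active.
Co²⁺ is present, so OxaX is active.
With repressor SibK bound, *vorJ* is not transcribed.
→ *vorJ* is OFF.
Autoinducer-2 is absent, so MorB is active.
Ni²⁺ is present, so JalN is active.
No repressor is bound and MorB and JalN are active, so *jalR* is transcribed.
→ *jalR* is ON.
CilC is produced constitutively and is active.
Turanose is present, so QuvR is inactive.
With repressor CilC bound, *irpQ* is not transcribed.
→ *irpQ* is OFF.
Tagatose is absent, so NolY is inactive.
Glyoxylate is absent, so YilH is inactive.
Required activator YilH is absent, so *vorE* is not transcribed.
→ *vorE* is OFF.
2 of the 5 genes are transcribed.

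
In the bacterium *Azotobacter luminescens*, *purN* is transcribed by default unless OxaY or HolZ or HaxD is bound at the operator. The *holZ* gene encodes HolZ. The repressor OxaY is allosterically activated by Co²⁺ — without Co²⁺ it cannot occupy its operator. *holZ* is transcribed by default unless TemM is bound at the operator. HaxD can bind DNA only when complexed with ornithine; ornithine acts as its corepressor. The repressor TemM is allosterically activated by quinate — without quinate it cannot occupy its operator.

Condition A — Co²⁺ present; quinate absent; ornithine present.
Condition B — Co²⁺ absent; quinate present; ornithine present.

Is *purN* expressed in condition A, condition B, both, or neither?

Condition A:
Co²⁺ is present, so OxaY is active.
Quinate is absent, so TemM is inactive.
With no repressor bound, *holZ* is transcribed.
So HolZ is produced and active.
Ornithine is present, so HaxD is active.
With repressor OxaY bound, *purN* is not transcribed.
→ *purN* is OFF in A.
Condition B:
Co²⁺ is absent, so OxaY is inactive.
Quinate is present, so TemM is active.
With repressor TemM bound, *holZ* is not transcribed.
So HolZ is not produced.
Ornithine is present, so HaxD is active.
With repressor HaxD bound, *purN* is not transcribed.
→ *purN* is OFF in B.

neither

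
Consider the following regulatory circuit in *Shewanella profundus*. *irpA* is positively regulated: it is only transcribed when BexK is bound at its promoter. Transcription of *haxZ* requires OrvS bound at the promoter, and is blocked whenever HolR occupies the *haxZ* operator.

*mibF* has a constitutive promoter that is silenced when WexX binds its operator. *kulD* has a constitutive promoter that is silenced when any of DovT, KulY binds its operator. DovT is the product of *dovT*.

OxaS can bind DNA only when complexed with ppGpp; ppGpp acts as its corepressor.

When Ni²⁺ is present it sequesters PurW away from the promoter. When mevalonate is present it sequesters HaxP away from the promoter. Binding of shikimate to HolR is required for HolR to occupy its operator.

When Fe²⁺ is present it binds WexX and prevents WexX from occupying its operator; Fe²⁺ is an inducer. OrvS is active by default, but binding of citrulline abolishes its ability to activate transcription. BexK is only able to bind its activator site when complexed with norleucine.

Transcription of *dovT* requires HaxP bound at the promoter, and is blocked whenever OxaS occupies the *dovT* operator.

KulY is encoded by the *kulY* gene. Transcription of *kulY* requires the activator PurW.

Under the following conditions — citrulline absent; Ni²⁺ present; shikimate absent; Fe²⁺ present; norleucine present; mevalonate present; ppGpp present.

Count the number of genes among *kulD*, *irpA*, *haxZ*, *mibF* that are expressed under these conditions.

Mevalonate is present, so HaxP is inactive.
ppGpp is present, so OxaS is active.
With repressor OxaS bound, *dovT* is not transcribed.
So DovT is not produced.
Ni²⁺ is present, so PurW is inactive.
Required activator PurW is absent, so *kulY* is not transcribed.
So KulY is not produced.
With no repressor bound, *kulD* is transcribed.
→ *kulD* is ON.
Norleucine is present, so BexK is active.
No repressor is bound and BexK is active, so *irpA* is transcribed.
→ *irpA* is ON.
Shikimate is absent, so HolR is inactive.
Citrulline is absent, so OrvS is active.
No repressor is bound and OrvS is active, so *haxZ* is transcribed.
→ *haxZ* is ON.
Fe²⁺ is present, so WexX is inactive.
With no repressor bound, *mibF* is transcribed.
→ *mibF* is ON.
4 of the 4 genes are transcribed.

4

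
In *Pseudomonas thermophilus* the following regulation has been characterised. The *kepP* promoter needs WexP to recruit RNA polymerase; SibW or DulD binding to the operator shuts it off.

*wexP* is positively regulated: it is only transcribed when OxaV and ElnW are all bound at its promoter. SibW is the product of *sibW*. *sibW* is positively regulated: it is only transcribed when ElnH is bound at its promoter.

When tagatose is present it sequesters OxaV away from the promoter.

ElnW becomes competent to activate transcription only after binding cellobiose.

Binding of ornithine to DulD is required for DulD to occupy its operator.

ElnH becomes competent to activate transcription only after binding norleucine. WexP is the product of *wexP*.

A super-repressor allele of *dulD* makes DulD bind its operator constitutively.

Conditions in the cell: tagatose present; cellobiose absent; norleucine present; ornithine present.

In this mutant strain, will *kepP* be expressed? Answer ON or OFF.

Norleucine is present, so ElnH is active.
No repressor is bound and ElnH is active, so *sibW* is transcribed.
So SibW is produced and active.
Tagatose is present, so OxaV is inactive.
Cellobiose is absent, so ElnW is inactive.
Required activator OxaV is absent, so *wexP* is not transcribed.
So WexP is not produced.
DulD is constitutively active in this strain.
With repressor SibW bound, *kepP* is not transcribed.

OFF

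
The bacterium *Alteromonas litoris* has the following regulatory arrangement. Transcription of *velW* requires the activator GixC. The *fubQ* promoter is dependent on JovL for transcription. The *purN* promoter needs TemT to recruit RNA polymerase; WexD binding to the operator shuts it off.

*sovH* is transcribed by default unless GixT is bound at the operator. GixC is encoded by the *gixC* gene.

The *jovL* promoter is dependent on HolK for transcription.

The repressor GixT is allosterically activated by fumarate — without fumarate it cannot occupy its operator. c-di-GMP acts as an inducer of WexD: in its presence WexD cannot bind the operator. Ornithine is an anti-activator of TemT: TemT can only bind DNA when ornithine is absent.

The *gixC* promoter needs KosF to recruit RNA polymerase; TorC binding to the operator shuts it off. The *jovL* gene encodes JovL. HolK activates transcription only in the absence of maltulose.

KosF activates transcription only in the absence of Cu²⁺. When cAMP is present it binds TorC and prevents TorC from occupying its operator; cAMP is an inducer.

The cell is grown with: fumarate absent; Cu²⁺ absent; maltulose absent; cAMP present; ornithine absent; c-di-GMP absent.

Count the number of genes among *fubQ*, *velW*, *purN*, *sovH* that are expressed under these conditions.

3

Maltulose is absent, so HolK is active.
No repressor is bound and HolK is active, so *jovL* is transcribed.
So JovL is produced and active.
No repressor is bound and JovL is active, so *fubQ* is transcribed.
→ *fubQ* is ON.
Cu²⁺ is absent, so KosF is active.
cAMP is present, so TorC is inactive.
No repressor is bound and KosF is active, so *gixC* is transcribed.
So GixC is produced and active.
No repressor is bound and GixC is active, so *velW* is transcribed.
→ *velW* is ON.
c-di-GMP is absent, so WexD is active.
Ornithine is absent, so TemT is active.
With repressor WexD bound, *purN* is not transcribed.
→ *purN* is OFF.
Fumarate is absent, so GixT is inactive.
With no repressor bound, *sovH* is transcribed.
→ *sovH* is ON.
3 of the 4 genes are transcribed.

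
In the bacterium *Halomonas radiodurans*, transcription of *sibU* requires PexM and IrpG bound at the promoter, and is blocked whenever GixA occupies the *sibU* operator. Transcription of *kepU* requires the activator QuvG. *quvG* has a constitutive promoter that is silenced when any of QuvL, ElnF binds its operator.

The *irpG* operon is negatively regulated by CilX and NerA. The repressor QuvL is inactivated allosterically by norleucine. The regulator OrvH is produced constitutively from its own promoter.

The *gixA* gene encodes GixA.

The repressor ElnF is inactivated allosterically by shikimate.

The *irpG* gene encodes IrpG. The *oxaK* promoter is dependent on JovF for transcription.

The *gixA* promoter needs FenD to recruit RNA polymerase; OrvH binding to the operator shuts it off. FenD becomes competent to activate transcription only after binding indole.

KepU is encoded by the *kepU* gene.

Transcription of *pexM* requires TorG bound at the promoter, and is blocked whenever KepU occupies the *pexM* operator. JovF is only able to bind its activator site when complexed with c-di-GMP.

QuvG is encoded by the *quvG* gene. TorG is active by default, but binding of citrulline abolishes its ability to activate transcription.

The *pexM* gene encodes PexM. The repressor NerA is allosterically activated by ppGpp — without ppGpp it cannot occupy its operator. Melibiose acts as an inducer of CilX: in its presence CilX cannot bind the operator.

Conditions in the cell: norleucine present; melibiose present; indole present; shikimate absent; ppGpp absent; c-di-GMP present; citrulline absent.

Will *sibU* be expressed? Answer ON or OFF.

Indole is present, so FenD is active.
OrvH is produced constitutively and is active.
With repressor OrvH bound, *gixA* is not transcribed.
So GixA is not produced.
Citrulline is absent, so TorG is active.
Norleucine is present, so QuvL is inactive.
Shikimate is absent, so ElnF is active.
With repressor ElnF bound, *quvG* is not transcribed.
So QuvG is not produced.
Required activator QuvG is absent, so *kepU* is not transcribed.
So KepU is not produced.
No repressor is bound and TorG is active, so *pexM* is transcribed.
So PexM is produced and active.
Melibiose is present, so CilX is inactive.
ppGpp is absent, so NerA is inactive.
With no repressor bound, *irpG* is transcribed.
So IrpG is produced and active.
No repressor is bound and PexM and IrpG are active, so *sibU* is transcribed.

ON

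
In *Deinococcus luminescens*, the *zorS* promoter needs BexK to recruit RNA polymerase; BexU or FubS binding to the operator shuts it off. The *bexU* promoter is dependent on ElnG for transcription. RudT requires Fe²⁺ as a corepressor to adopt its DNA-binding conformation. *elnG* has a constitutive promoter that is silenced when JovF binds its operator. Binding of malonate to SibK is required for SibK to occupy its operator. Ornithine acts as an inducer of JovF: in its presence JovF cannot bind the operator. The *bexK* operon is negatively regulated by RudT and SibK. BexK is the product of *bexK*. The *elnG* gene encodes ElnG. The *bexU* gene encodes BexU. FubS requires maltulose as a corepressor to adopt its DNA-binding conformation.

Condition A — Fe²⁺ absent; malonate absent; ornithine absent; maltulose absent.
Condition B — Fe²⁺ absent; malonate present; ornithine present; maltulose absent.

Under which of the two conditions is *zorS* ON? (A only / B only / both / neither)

Condition A:
Fe²⁺ is absent, so RudT is inactive.
Malonate is absent, so SibK is inactive.
With no repressor bound, *bexK* is transcribed.
So BexK is produced and active.
Ornithine is absent, so JovF is active.
With repressor JovF bound, *elnG* is not transcribed.
So ElnG is not produced.
Required activator ElnG is absent, so *bexU* is not transcribed.
So BexU is not produced.
Maltulose is absent, so FubS is inactive.
No repressor is bound and BexK is active, so *zorS* is transcribed.
→ *zorS* is ON in A.
Condition B:
Fe²⁺ is absent, so RudT is inactive.
Malonate is present, so SibK is active.
With repressor SibK bound, *bexK* is not transcribed.
So BexK is not produced.
Ornithine is present, so JovF is inactive.
With no repressor bound, *elnG* is transcribed.
So ElnG is produced and active.
No repressor is bound and ElnG is active, so *bexU* is transcribed.
So BexU is produced and active.
Maltulose is absent, so FubS is inactive.
With repressor BexU bound, *zorS* is not transcribed.
→ *zorS* is OFF in B.

A only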